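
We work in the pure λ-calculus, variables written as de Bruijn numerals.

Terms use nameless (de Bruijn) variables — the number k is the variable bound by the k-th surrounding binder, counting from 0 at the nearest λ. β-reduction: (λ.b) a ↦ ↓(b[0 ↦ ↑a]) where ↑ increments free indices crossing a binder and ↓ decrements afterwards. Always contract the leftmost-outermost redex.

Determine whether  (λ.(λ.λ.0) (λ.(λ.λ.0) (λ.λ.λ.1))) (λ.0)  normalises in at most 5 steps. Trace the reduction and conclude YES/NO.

  start: (λ.(λ.λ.0) (λ.(λ.λ.0) (λ.λ.λ.1))) (λ.0)
  step 1: (λ.λ.0) (λ.(λ.λ.0) (λ.λ.λ.1))
  step 2: λ.0

Answer: YES — reaches normal form λ.0 in 2 ≤ 5 steps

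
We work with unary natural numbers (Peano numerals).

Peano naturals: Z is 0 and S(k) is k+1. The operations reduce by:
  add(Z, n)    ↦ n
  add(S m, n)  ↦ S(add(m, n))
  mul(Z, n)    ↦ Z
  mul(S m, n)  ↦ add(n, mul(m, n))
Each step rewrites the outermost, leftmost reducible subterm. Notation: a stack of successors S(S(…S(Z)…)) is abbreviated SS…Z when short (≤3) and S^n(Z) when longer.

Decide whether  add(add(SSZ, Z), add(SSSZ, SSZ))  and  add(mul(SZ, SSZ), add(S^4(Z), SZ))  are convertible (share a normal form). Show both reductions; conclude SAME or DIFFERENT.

Answer: SAME — A ⇓ S^7(Z), B ⇓ S^7(Z)

Working:
Term A:
  start: add(add(SSZ, Z), add(SSSZ, SSZ))
  step 1: add(S(add(SZ, Z)), add(SSSZ, SSZ))
  step 2: S(add(add(SZ, Z), add(SSSZ, SSZ)))
  step 3: S(add(S(add(Z, Z)), add(SSSZ, SSZ)))
  step 4: S(S(add(add(Z, Z), add(SSSZ, SSZ))))
  step 5: S(S(add(Z, add(SSSZ, SSZ))))
  step 6: S(S(add(SSSZ, SSZ)))
  step 7: S(S(S(add(SSZ, SSZ))))
  step 8: S(S(S(S(add(SZ, SSZ)))))
  step 9: S(S(S(S(S(add(Z, SSZ))))))
  step 10: S^7(Z)

Term B:
  start: add(mul(SZ, SSZ), add(S^4(Z), SZ))
  step 1: add(add(SSZ, mul(Z, SSZ)), add(S^4(Z), SZ))
  step 2: add(S(add(SZ, mul(Z, SSZ))), add(S^4(Z), SZ))
  step 3: S(add(add(SZ, mul(Z, SSZ)), add(S^4(Z), SZ)))
  step 4: S(add(S(add(Z, mul(Z, SSZ))), add(S^4(Z), SZ)))
  step 5: S(S(add(add(Z, mul(Z, SSZ)), add(S^4(Z), SZ))))
  step 6: S(S(add(mul(Z, SSZ), add(S^4(Z), SZ))))
  step 7: S(S(add(Z, add(S^4(Z), SZ))))
  step 8: S(S(add(S^4(Z), SZ)))
  step 9: S(S(S(add(SSSZ, SZ))))
  step 10: S(S(S(S(add(SSZ, SZ)))))
  step 11: S(S(S(S(S(add(SZ, SZ))))))
  step 12: S(S(S(S(S(S(add(Z, SZ)))))))
  step 13: S^7(Z)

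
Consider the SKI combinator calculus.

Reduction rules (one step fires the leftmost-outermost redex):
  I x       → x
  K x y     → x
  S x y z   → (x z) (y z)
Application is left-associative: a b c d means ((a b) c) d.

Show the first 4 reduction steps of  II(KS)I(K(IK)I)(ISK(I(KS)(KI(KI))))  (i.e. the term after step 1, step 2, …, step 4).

Answer: after 4 steps: S(IK)(ISK(I(KS)(KI(KI))))

Derivation:
  start: II(KS)I(K(IK)I)(ISK(I(KS)(KI(KI))))
  [1] I(KS)I(K(IK)I)(ISK(I(KS)(KI(KI))))
  [2] KSI(K(IK)I)(ISK(I(KS)(KI(KI))))
  [3] S(K(IK)I)(ISK(I(KS)(KI(KI))))
  [4] S(IK)(ISK(I(KS)(KI(KI))))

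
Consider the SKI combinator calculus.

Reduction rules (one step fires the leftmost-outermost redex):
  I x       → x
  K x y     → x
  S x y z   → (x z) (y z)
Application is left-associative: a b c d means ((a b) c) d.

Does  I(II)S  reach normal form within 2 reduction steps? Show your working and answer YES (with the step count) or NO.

Answer: NO — after 2 steps the term is IS, not yet normal

Working:
  start: I(II)S
  →1  IIS
  →2  IS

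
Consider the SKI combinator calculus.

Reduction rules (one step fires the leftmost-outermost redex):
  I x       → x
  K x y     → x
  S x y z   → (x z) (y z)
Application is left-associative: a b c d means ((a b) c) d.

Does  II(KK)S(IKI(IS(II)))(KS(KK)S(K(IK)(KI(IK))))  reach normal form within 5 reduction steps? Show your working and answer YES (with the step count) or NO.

  start: II(KK)S(IKI(IS(II)))(KS(KK)S(K(IK)(KI(IK))))
  step 1: I(KK)S(IKI(IS(II)))(KS(KK)S(K(IK)(KI(IK))))
  step 2: KKS(IKI(IS(II)))(KS(KK)S(K(IK)(KI(IK))))
  step 3: K(IKI(IS(II)))(KS(KK)S(K(IK)(KI(IK))))
  step 4: IKI(IS(II))
  step 5: KI(IS(II))

Answer: NO — after 5 steps the term is KI(IS(II)), not yet normal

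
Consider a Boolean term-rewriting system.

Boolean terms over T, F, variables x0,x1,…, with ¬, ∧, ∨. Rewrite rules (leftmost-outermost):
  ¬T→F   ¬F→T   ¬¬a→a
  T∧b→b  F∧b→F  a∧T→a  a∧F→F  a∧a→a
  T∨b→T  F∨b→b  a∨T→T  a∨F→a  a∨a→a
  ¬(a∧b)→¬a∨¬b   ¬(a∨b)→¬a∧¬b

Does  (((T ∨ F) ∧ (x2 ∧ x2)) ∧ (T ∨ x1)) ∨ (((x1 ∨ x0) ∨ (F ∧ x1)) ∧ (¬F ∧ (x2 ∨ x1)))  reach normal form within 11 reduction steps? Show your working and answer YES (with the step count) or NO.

Answer: YES — reaches normal form x2 ∨ ((x1 ∨ x0) ∧ (x2 ∨ x1)) in 9 ≤ 11 steps

Derivation:
  start: (((T ∨ F) ∧ (x2 ∧ x2)) ∧ (T ∨ x1)) ∨ (((x1 ∨ x0) ∨ (F ∧ x1)) ∧ (¬F ∧ (x2 ∨ x1)))
  [1] ((T ∧ (x2 ∧ x2)) ∧ (T ∨ x1)) ∨ (((x1 ∨ x0) ∨ (F ∧ x1)) ∧ (¬F ∧ (x2 ∨ x1)))
  [2] ((x2 ∧ x2) ∧ (T ∨ x1)) ∨ (((x1 ∨ x0) ∨ (F ∧ x1)) ∧ (¬F ∧ (x2 ∨ x1)))
  [3] (x2 ∧ (T ∨ x1)) ∨ (((x1 ∨ x0) ∨ (F ∧ x1)) ∧ (¬F ∧ (x2 ∨ x1)))
  [4] (x2 ∧ T) ∨ (((x1 ∨ x0) ∨ (F ∧ x1)) ∧ (¬F ∧ (x2 ∨ x1)))
  [5] x2 ∨ (((x1 ∨ x0) ∨ (F ∧ x1)) ∧ (¬F ∧ (x2 ∨ x1)))
  [6] x2 ∨ (((x1 ∨ x0) ∨ F) ∧ (¬F ∧ (x2 ∨ x1)))
  [7] x2 ∨ ((x1 ∨ x0) ∧ (¬F ∧ (x2 ∨ x1)))
  [8] x2 ∨ ((x1 ∨ x0) ∧ (T ∧ (x2 ∨ x1)))
  [9] x2 ∨ ((x1 ∨ x0) ∧ (x2 ∨ x1))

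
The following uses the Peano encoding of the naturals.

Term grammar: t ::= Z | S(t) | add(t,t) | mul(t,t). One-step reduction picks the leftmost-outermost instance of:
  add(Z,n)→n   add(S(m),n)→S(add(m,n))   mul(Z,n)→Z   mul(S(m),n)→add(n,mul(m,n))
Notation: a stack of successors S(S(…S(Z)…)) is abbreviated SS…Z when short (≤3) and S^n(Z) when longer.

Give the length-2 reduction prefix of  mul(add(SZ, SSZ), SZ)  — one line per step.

  start: mul(add(SZ, SSZ), SZ)
  →1  mul(S(add(Z, SSZ)), SZ)
  →2  add(SZ, mul(add(Z, SSZ), SZ))

Answer: after 2 steps: add(SZ, mul(add(Z, SSZ), SZ))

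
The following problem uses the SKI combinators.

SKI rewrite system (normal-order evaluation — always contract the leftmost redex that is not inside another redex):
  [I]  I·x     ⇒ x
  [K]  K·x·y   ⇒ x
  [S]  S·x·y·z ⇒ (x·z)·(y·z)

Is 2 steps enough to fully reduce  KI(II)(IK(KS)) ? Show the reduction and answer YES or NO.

  start: KI(II)(IK(KS))
  [1] I(IK(KS))
  [2] IK(KS)

Answer: NO — after 2 steps the term is IK(KS), not yet normal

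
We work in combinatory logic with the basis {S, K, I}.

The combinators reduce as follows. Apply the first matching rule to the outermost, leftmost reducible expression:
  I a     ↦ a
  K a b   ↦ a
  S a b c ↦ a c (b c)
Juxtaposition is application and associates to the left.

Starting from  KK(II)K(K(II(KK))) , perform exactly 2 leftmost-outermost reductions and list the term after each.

Answer: after 2 steps: K

Derivation:
  start: KK(II)K(K(II(KK)))
  step 1: KK(K(II(KK)))
  step 2: K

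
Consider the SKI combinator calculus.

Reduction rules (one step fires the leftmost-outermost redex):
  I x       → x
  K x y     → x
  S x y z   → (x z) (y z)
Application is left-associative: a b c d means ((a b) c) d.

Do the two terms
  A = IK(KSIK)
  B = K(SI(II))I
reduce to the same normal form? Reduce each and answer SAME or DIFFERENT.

Answer: DIFFERENT — A ⇓ K(SK), B ⇓ SII

Derivation:
Term A:
  start: IK(KSIK)
  [1] K(KSIK)
  [2] K(SK)

Term B:
  start: K(SI(II))I
  [1] SI(II)
  [2] SII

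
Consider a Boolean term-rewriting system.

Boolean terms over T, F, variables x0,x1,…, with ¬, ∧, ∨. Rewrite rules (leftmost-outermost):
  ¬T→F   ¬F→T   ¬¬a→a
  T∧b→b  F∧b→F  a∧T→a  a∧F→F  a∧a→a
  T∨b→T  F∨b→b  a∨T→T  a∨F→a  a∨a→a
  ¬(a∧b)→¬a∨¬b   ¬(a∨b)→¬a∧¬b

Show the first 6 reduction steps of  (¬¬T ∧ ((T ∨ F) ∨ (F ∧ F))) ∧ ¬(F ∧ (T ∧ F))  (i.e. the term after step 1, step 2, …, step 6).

  start: (¬¬T ∧ ((T ∨ F) ∨ (F ∧ F))) ∧ ¬(F ∧ (T ∧ F))
  [1] (T ∧ ((T ∨ F) ∨ (F ∧ F))) ∧ ¬(F ∧ (T ∧ F))
  [2] ((T ∨ F) ∨ (F ∧ F)) ∧ ¬(F ∧ (T ∧ F))
  [3] (T ∨ (F ∧ F)) ∧ ¬(F ∧ (T ∧ F))
  [4] T ∧ ¬(F ∧ (T ∧ F))
  [5] ¬(F ∧ (T ∧ F))
  [6] ¬F ∨ ¬(T ∧ F)

Answer: after 6 steps: ¬F ∨ ¬(T ∧ F)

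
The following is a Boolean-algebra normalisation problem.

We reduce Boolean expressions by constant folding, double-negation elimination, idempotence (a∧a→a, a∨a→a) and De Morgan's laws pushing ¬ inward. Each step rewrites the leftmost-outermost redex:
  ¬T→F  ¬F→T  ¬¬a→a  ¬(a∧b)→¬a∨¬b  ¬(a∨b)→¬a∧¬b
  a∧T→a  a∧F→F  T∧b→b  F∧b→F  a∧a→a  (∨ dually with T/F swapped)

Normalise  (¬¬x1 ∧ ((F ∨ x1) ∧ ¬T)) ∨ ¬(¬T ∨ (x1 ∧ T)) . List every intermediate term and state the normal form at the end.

  start: (¬¬x1 ∧ ((F ∨ x1) ∧ ¬T)) ∨ ¬(¬T ∨ (x1 ∧ T))
  [1] (x1 ∧ ((F ∨ x1) ∧ ¬T)) ∨ ¬(¬T ∨ (x1 ∧ T))
  [2] (x1 ∧ (x1 ∧ ¬T)) ∨ ¬(¬T ∨ (x1 ∧ T))
  [3] (x1 ∧ (x1 ∧ F)) ∨ ¬(¬T ∨ (x1 ∧ T))
  [4] (x1 ∧ F) ∨ ¬(¬T ∨ (x1 ∧ T))
  [5] F ∨ ¬(¬T ∨ (x1 ∧ T))
  [6] ¬(¬T ∨ (x1 ∧ T))
  [7] ¬¬T ∧ ¬(x1 ∧ T)
  [8] T ∧ ¬(x1 ∧ T)
  [9] ¬(x1 ∧ T)
  [10] ¬x1 ∨ ¬T
  [11] ¬x1 ∨ F
  [12] ¬x1

Answer: normal form = ¬x1  (in 12 steps)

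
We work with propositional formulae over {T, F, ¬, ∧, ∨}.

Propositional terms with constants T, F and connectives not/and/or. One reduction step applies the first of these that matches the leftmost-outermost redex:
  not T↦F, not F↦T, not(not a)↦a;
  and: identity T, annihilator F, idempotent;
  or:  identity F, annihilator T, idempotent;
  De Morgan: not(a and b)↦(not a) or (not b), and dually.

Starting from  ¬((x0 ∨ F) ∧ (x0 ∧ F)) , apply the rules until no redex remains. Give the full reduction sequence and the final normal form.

Answer: normal form = T  (in 8 steps)

Working:
  start: ¬((x0 ∨ F) ∧ (x0 ∧ F))
  →1  ¬(x0 ∨ F) ∨ ¬(x0 ∧ F)
  →2  (¬x0 ∧ ¬F) ∨ ¬(x0 ∧ F)
  →3  (¬x0 ∧ T) ∨ ¬(x0 ∧ F)
  →4  ¬x0 ∨ ¬(x0 ∧ F)
  →5  ¬x0 ∨ (¬x0 ∨ ¬F)
  →6  ¬x0 ∨ (¬x0 ∨ T)
  →7  ¬x0 ∨ T
  →8  T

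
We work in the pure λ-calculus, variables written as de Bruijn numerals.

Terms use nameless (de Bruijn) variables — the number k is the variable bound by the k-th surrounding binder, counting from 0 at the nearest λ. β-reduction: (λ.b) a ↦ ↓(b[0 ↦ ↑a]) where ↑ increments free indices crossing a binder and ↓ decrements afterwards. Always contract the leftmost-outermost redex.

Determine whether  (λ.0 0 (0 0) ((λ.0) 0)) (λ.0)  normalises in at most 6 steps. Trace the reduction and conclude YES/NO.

Answer: YES — reaches normal form λ.0 in 6 ≤ 6 steps

Working:
  start: (λ.0 0 (0 0) ((λ.0) 0)) (λ.0)
  step 1: (λ.0) (λ.0) ((λ.0) (λ.0)) ((λ.0) (λ.0))
  step 2: (λ.0) ((λ.0) (λ.0)) ((λ.0) (λ.0))
  step 3: (λ.0) (λ.0) ((λ.0) (λ.0))
  step 4: (λ.0) ((λ.0) (λ.0))
  step 5: (λ.0) (λ.0)
  step 6: λ.0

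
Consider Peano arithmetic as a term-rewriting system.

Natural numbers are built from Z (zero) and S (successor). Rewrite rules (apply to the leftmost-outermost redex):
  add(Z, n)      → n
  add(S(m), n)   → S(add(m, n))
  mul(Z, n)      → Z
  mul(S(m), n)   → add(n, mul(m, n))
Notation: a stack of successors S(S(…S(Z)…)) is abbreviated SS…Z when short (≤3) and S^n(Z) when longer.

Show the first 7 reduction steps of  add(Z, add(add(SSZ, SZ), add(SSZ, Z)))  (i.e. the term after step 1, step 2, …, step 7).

Answer: after 7 steps: S(S(S(add(Z, add(SSZ, Z)))))

Reduction:
  start: add(Z, add(add(SSZ, SZ), add(SSZ, Z)))
  →1  add(add(SSZ, SZ), add(SSZ, Z))
  →2  add(S(add(SZ, SZ)), add(SSZ, Z))
  →3  S(add(add(SZ, SZ), add(SSZ, Z)))
  →4  S(add(S(add(Z, SZ)), add(SSZ, Z)))
  →5  S(S(add(add(Z, SZ), add(SSZ, Z))))
  →6  S(S(add(SZ, add(SSZ, Z))))
  →7  S(S(S(add(Z, add(SSZ, Z)))))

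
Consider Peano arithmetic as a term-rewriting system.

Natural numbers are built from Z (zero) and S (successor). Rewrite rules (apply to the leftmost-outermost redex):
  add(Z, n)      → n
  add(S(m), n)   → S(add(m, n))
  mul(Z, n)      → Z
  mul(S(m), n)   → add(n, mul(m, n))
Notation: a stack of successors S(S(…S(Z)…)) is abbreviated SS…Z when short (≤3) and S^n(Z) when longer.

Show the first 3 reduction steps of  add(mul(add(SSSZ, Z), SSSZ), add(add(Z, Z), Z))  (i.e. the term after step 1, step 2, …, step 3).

Answer: after 3 steps: add(S(add(SSZ, mul(add(SSZ, Z), SSSZ))), add(add(Z, Z), Z))

Derivation:
  start: add(mul(add(SSSZ, Z), SSSZ), add(add(Z, Z), Z))
  →1  add(mul(S(add(SSZ, Z)), SSSZ), add(add(Z, Z), Z))
  →2  add(add(SSSZ, mul(add(SSZ, Z), SSSZ)), add(add(Z, Z), Z))
  →3  add(S(add(SSZ, mul(add(SSZ, Z), SSSZ))), add(add(Z, Z), Z))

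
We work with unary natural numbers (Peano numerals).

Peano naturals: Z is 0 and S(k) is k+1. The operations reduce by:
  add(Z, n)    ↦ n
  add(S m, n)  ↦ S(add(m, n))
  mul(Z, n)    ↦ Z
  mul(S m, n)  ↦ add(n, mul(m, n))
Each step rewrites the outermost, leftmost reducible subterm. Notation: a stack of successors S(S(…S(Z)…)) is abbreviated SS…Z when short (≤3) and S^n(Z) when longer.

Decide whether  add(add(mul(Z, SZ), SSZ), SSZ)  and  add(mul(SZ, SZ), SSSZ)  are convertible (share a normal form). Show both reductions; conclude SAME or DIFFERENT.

Answer: SAME — A ⇓ S^4(Z), B ⇓ S^4(Z)

Working:
Term A:
  start: add(add(mul(Z, SZ), SSZ), SSZ)
  →1  add(add(Z, SSZ), SSZ)
  →2  add(SSZ, SSZ)
  →3  S(add(SZ, SSZ))
  →4  S(S(add(Z, SSZ)))
  →5  S^4(Z)

Term B:
  start: add(mul(SZ, SZ), SSSZ)
  →1  add(add(SZ, mul(Z, SZ)), SSSZ)
  →2  add(S(add(Z, mul(Z, SZ))), SSSZ)
  →3  S(add(add(Z, mul(Z, SZ)), SSSZ))
  →4  S(add(mul(Z, SZ), SSSZ))
  →5  S(add(Z, SSSZ))
  →6  S^4(Z)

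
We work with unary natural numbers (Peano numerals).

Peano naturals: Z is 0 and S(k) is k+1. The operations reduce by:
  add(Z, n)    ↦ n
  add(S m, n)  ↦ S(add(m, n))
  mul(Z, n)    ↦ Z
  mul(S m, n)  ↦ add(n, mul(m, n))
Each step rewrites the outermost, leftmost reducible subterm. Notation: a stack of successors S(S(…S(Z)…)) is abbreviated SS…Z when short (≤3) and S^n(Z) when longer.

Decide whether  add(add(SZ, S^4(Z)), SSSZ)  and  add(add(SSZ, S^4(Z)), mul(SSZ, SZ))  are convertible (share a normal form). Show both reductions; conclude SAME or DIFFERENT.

Term A:
  start: add(add(SZ, S^4(Z)), SSSZ)
  [1] add(S(add(Z, S^4(Z))), SSSZ)
  [2] S(add(add(Z, S^4(Z)), SSSZ))
  [3] S(add(S^4(Z), SSSZ))
  [4] S(S(add(SSSZ, SSSZ)))
  [5] S(S(S(add(SSZ, SSSZ))))
  [6] S(S(S(S(add(SZ, SSSZ)))))
  [7] S(S(S(S(S(add(Z, SSSZ))))))
  [8] S^8(Z)

Term B:
  start: add(add(SSZ, S^4(Z)), mul(SSZ, SZ))
  [1] add(S(add(SZ, S^4(Z))), mul(SSZ, SZ))
  [2] S(add(add(SZ, S^4(Z)), mul(SSZ, SZ)))
  [3] S(add(S(add(Z, S^4(Z))), mul(SSZ, SZ)))
  [4] S(S(add(add(Z, S^4(Z)), mul(SSZ, SZ))))
  [5] S(S(add(S^4(Z), mul(SSZ, SZ))))
  [6] S(S(S(add(SSSZ, mul(SSZ, SZ)))))
  [7] S(S(S(S(add(SSZ, mul(SSZ, SZ))))))
  [8] S(S(S(S(S(add(SZ, mul(SSZ, SZ)))))))
  [9] S(S(S(S(S(S(add(Z, mul(SSZ, SZ))))))))
  [10] S(S(S(S(S(S(mul(SSZ, SZ)))))))
  [11] S(S(S(S(S(S(add(SZ, mul(SZ, SZ))))))))
  [12] S(S(S(S(S(S(S(add(Z, mul(SZ, SZ)))))))))
  [13] S(S(S(S(S(S(S(mul(SZ, SZ))))))))
  [14] S(S(S(S(S(S(S(add(SZ, mul(Z, SZ)))))))))
  [15] S(S(S(S(S(S(S(S(add(Z, mul(Z, SZ))))))))))
  [16] S(S(S(S(S(S(S(S(mul(Z, SZ)))))))))
  [17] S^8(Z)

Answer: SAME — A ⇓ S^8(Z), B ⇓ S^8(Z)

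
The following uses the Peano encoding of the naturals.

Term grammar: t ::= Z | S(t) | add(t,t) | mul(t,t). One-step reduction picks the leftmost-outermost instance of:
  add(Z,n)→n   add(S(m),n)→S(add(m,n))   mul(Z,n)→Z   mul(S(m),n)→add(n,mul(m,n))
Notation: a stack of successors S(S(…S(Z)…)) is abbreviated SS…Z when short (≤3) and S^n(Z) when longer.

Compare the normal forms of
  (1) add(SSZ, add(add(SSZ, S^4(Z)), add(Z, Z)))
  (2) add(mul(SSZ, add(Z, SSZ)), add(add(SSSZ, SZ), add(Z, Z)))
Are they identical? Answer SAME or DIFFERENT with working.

Answer: SAME — A ⇓ S^8(Z), B ⇓ S^8(Z)

Reduction:
Term A:
  start: add(SSZ, add(add(SSZ, S^4(Z)), add(Z, Z)))
  step 1: S(add(SZ, add(add(SSZ, S^4(Z)), add(Z, Z))))
  step 2: S(S(add(Z, add(add(SSZ, S^4(Z)), add(Z, Z)))))
  step 3: S(S(add(add(SSZ, S^4(Z)), add(Z, Z))))
  step 4: S(S(add(S(add(SZ, S^4(Z))), add(Z, Z))))
  step 5: S(S(S(add(add(SZ, S^4(Z)), add(Z, Z)))))
  step 6: S(S(S(add(S(add(Z, S^4(Z))), add(Z, Z)))))
  step 7: S(S(S(S(add(add(Z, S^4(Z)), add(Z, Z))))))
  step 8: S(S(S(S(add(S^4(Z), add(Z, Z))))))
  step 9: S(S(S(S(S(add(SSSZ, add(Z, Z)))))))
  step 10: S(S(S(S(S(S(add(SSZ, add(Z, Z))))))))
  step 11: S(S(S(S(S(S(S(add(SZ, add(Z, Z)))))))))
  step 12: S(S(S(S(S(S(S(S(add(Z, add(Z, Z))))))))))
  step 13: S(S(S(S(S(S(S(S(add(Z, Z)))))))))
  step 14: S^8(Z)

Term B:
  start: add(mul(SSZ, add(Z, SSZ)), add(add(SSSZ, SZ), add(Z, Z)))
  step 1: add(add(add(Z, SSZ), mul(SZ, add(Z, SSZ))), add(add(SSSZ, SZ), add(Z, Z)))
  step 2: add(add(SSZ, mul(SZ, add(Z, SSZ))), add(add(SSSZ, SZ), add(Z, Z)))
  step 3: add(S(add(SZ, mul(SZ, add(Z, SSZ)))), add(add(SSSZ, SZ), add(Z, Z)))
  step 4: S(add(add(SZ, mul(SZ, add(Z, SSZ))), add(add(SSSZ, SZ), add(Z, Z))))
  step 5: S(add(S(add(Z, mul(SZ, add(Z, SSZ)))), add(add(SSSZ, SZ), add(Z, Z))))
  step 6: S(S(add(add(Z, mul(SZ, add(Z, SSZ))), add(add(SSSZ, SZ), add(Z, Z)))))
  step 7: S(S(add(mul(SZ, add(Z, SSZ)), add(add(SSSZ, SZ), add(Z, Z)))))
  step 8: S(S(add(add(add(Z, SSZ), mul(Z, add(Z, SSZ))), add(add(SSSZ, SZ), add(Z, Z)))))
  step 9: S(S(add(add(SSZ, mul(Z, add(Z, SSZ))), add(add(SSSZ, SZ), add(Z, Z)))))
  step 10: S(S(add(S(add(SZ, mul(Z, add(Z, SSZ)))), add(add(SSSZ, SZ), add(Z, Z)))))
  step 11: S(S(S(add(add(SZ, mul(Z, add(Z, SSZ))), add(add(SSSZ, SZ), add(Z, Z))))))
  step 12: S(S(S(add(S(add(Z, mul(Z, add(Z, SSZ)))), add(add(SSSZ, SZ), add(Z, Z))))))
  step 13: S(S(S(S(add(add(Z, mul(Z, add(Z, SSZ))), add(add(SSSZ, SZ), add(Z, Z)))))))
  step 14: S(S(S(S(add(mul(Z, add(Z, SSZ)), add(add(SSSZ, SZ), add(Z, Z)))))))
  step 15: S(S(S(S(add(Z, add(add(SSSZ, SZ), add(Z, Z)))))))
  step 16: S(S(S(S(add(add(SSSZ, SZ), add(Z, Z))))))
  step 17: S(S(S(S(add(S(add(SSZ, SZ)), add(Z, Z))))))
  step 18: S(S(S(S(S(add(add(SSZ, SZ), add(Z, Z)))))))
  step 19: S(S(S(S(S(add(S(add(SZ, SZ)), add(Z, Z)))))))
  step 20: S(S(S(S(S(S(add(add(SZ, SZ), add(Z, Z))))))))
  step 21: S(S(S(S(S(S(add(S(add(Z, SZ)), add(Z, Z))))))))
  step 22: S(S(S(S(S(S(S(add(add(Z, SZ), add(Z, Z)))))))))
  step 23: S(S(S(S(S(S(S(add(SZ, add(Z, Z)))))))))
  step 24: S(S(S(S(S(S(S(S(add(Z, add(Z, Z))))))))))
  step 25: S(S(S(S(S(S(S(S(add(Z, Z)))))))))
  step 26: S^8(Z)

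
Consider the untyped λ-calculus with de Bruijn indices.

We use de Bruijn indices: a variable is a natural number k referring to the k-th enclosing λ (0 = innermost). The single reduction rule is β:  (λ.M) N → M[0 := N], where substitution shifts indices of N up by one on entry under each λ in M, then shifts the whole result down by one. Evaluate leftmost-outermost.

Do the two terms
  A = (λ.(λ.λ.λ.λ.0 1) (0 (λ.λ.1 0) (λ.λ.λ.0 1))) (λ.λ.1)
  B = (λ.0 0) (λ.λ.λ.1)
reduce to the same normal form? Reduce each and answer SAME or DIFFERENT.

Answer: DIFFERENT — A ⇓ λ.λ.λ.0 1, B ⇓ λ.λ.1

Derivation:
Term A:
  start: (λ.(λ.λ.λ.λ.0 1) (0 (λ.λ.1 0) (λ.λ.λ.0 1))) (λ.λ.1)
  step 1: (λ.λ.λ.λ.0 1) ((λ.λ.1) (λ.λ.1 0) (λ.λ.λ.0 1))
  step 2: λ.λ.λ.0 1

Term B:
  start: (λ.0 0) (λ.λ.λ.1)
  step 1: (λ.λ.λ.1) (λ.λ.λ.1)
  step 2: λ.λ.1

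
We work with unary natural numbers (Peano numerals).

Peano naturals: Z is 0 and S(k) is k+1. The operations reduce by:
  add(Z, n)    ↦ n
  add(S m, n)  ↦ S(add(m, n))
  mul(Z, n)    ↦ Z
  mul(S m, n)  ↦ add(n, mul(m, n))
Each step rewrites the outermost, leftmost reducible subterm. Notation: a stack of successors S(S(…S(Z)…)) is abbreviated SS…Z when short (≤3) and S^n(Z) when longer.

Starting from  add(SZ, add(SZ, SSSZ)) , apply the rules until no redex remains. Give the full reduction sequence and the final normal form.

  start: add(SZ, add(SZ, SSSZ))
  →1  S(add(Z, add(SZ, SSSZ)))
  →2  S(add(SZ, SSSZ))
  →3  S(S(add(Z, SSSZ)))
  →4  S^5(Z)

Answer: normal form = S^5(Z)  (in 4 steps)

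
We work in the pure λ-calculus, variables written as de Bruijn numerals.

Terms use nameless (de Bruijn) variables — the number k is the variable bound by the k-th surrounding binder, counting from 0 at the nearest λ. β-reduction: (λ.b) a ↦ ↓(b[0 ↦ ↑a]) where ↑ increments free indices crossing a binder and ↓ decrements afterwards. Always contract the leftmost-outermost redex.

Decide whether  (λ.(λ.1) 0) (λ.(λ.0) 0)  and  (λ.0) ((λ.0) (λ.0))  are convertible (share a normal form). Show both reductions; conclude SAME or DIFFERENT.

Answer: SAME — A ⇓ λ.0, B ⇓ λ.0

Working:
Term A:
  start: (λ.(λ.1) 0) (λ.(λ.0) 0)
  [1] (λ.λ.(λ.0) 0) (λ.(λ.0) 0)
  [2] λ.(λ.0) 0
  [3] λ.0

Term B:
  start: (λ.0) ((λ.0) (λ.0))
  [1] (λ.0) (λ.0)
  [2] λ.0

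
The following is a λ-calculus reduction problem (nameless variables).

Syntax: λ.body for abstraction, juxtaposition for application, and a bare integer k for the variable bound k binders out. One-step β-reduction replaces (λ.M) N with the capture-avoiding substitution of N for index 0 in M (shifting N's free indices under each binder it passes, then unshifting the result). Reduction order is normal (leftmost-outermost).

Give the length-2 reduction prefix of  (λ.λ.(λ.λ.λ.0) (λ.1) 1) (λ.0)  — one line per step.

Answer: after 2 steps: λ.(λ.λ.0) (λ.0)

Derivation:
  start: (λ.λ.(λ.λ.λ.0) (λ.1) 1) (λ.0)
  →1  λ.(λ.λ.λ.0) (λ.1) (λ.0)
  →2  λ.(λ.λ.0) (λ.0)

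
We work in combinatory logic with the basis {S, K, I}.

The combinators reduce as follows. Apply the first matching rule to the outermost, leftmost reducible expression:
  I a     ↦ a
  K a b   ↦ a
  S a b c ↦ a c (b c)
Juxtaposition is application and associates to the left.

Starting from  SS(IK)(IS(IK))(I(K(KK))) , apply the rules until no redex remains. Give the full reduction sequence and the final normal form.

Answer: normal form = SK  (in 10 steps)

Derivation:
  start: SS(IK)(IS(IK))(I(K(KK)))
  step 1: S(IS(IK))(IK(IS(IK)))(I(K(KK)))
  step 2: IS(IK)(I(K(KK)))(IK(IS(IK))(I(K(KK))))
  step 3: S(IK)(I(K(KK)))(IK(IS(IK))(I(K(KK))))
  step 4: IK(IK(IS(IK))(I(K(KK))))(I(K(KK))(IK(IS(IK))(I(K(KK)))))
  step 5: K(IK(IS(IK))(I(K(KK))))(I(K(KK))(IK(IS(IK))(I(K(KK)))))
  step 6: IK(IS(IK))(I(K(KK)))
  step 7: K(IS(IK))(I(K(KK)))
  step 8: IS(IK)
  step 9: S(IK)
  step 10: SK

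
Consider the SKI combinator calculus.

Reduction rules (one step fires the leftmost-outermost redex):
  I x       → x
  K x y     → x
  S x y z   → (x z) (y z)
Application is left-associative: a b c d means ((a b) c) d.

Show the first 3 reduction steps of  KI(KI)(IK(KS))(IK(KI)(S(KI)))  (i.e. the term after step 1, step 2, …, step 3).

Answer: after 3 steps: K(KS)(IK(KI)(S(KI)))

Working:
  start: KI(KI)(IK(KS))(IK(KI)(S(KI)))
  →1  I(IK(KS))(IK(KI)(S(KI)))
  →2  IK(KS)(IK(KI)(S(KI)))
  →3  K(KS)(IK(KI)(S(KI)))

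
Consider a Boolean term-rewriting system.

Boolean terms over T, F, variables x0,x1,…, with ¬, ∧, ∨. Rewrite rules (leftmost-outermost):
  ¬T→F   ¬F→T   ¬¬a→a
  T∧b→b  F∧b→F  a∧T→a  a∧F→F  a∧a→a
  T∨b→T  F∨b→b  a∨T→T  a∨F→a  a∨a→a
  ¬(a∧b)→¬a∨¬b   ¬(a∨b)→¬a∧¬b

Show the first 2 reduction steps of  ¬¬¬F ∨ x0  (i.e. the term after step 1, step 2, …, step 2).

  start: ¬¬¬F ∨ x0
  step 1: ¬F ∨ x0
  step 2: T ∨ x0

Answer: after 2 steps: T ∨ x0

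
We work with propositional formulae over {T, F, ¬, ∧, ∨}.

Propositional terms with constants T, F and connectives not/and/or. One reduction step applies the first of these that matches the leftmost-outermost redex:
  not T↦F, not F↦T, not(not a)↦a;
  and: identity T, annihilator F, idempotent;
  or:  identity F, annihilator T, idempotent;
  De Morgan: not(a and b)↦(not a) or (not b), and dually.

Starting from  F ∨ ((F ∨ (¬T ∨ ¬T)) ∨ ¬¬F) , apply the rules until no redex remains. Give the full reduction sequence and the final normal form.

Answer: normal form = F  (in 6 steps)

Working:
  start: F ∨ ((F ∨ (¬T ∨ ¬T)) ∨ ¬¬F)
  [1] (F ∨ (¬T ∨ ¬T)) ∨ ¬¬F
  [2] (¬T ∨ ¬T) ∨ ¬¬F
  [3] ¬T ∨ ¬¬F
  [4] F ∨ ¬¬F
  [5] ¬¬F
  [6] F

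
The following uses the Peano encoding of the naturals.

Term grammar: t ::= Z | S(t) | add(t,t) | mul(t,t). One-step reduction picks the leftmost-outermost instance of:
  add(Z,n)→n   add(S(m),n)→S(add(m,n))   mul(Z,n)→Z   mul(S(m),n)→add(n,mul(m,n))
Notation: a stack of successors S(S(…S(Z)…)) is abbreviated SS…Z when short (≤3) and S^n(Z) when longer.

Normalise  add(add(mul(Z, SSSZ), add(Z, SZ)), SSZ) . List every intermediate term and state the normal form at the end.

Answer: normal form = SSSZ  (in 5 steps)

Derivation:
  start: add(add(mul(Z, SSSZ), add(Z, SZ)), SSZ)
  [1] add(add(Z, add(Z, SZ)), SSZ)
  [2] add(add(Z, SZ), SSZ)
  [3] add(SZ, SSZ)
  [4] S(add(Z, SSZ))
  [5] SSSZ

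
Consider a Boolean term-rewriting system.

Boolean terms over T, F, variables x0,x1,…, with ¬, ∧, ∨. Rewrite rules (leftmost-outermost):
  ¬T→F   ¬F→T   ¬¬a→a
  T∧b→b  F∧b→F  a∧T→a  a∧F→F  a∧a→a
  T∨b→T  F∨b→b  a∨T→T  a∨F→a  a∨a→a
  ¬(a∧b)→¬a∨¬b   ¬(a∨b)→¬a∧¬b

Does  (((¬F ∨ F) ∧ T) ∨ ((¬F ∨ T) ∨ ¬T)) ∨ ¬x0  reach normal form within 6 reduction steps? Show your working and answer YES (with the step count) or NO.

Answer: YES — reaches normal form T in 5 ≤ 6 steps

Derivation:
  start: (((¬F ∨ F) ∧ T) ∨ ((¬F ∨ T) ∨ ¬T)) ∨ ¬x0
  →1  ((¬F ∨ F) ∨ ((¬F ∨ T) ∨ ¬T)) ∨ ¬x0
  →2  (¬F ∨ ((¬F ∨ T) ∨ ¬T)) ∨ ¬x0
  →3  (T ∨ ((¬F ∨ T) ∨ ¬T)) ∨ ¬x0
  →4  T ∨ ¬x0
  →5  T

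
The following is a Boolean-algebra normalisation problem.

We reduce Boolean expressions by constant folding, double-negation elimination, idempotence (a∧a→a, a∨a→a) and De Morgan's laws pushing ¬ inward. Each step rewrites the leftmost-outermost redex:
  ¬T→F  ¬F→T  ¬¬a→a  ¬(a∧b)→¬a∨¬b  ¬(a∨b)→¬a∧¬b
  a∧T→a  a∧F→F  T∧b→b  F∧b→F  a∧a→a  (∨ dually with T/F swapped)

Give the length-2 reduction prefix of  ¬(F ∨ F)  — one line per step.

  start: ¬(F ∨ F)
  step 1: ¬F ∧ ¬F
  step 2: ¬F

Answer: after 2 steps: ¬F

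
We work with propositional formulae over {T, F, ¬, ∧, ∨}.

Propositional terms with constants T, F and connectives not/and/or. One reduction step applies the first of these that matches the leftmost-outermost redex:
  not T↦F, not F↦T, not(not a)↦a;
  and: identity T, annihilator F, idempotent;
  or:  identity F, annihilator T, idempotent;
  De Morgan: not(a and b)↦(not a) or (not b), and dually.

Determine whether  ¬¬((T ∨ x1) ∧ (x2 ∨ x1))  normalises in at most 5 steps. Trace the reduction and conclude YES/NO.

  start: ¬¬((T ∨ x1) ∧ (x2 ∨ x1))
  step 1: (T ∨ x1) ∧ (x2 ∨ x1)
  step 2: T ∧ (x2 ∨ x1)
  step 3: x2 ∨ x1

Answer: YES — reaches normal form x2 ∨ x1 in 3 ≤ 5 steps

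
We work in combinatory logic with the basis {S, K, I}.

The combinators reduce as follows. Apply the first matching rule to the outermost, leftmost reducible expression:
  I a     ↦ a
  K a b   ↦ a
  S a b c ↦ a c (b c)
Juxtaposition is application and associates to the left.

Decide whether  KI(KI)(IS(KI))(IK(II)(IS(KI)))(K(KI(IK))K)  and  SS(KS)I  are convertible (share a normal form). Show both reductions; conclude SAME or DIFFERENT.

Term A:
  start: KI(KI)(IS(KI))(IK(II)(IS(KI)))(K(KI(IK))K)
  [1] I(IS(KI))(IK(II)(IS(KI)))(K(KI(IK))K)
  [2] IS(KI)(IK(II)(IS(KI)))(K(KI(IK))K)
  [3] S(KI)(IK(II)(IS(KI)))(K(KI(IK))K)
  [4] KI(K(KI(IK))K)(IK(II)(IS(KI))(K(KI(IK))K))
  [5] I(IK(II)(IS(KI))(K(KI(IK))K))
  [6] IK(II)(IS(KI))(K(KI(IK))K)
  [7] K(II)(IS(KI))(K(KI(IK))K)
  [8] II(K(KI(IK))K)
  [9] I(K(KI(IK))K)
  [10] K(KI(IK))K
  [11] KI(IK)
  [12] I

Term B:
  start: SS(KS)I
  [1] SI(KSI)
  [2] SIS

Answer: DIFFERENT — A ⇓ I, B ⇓ SIS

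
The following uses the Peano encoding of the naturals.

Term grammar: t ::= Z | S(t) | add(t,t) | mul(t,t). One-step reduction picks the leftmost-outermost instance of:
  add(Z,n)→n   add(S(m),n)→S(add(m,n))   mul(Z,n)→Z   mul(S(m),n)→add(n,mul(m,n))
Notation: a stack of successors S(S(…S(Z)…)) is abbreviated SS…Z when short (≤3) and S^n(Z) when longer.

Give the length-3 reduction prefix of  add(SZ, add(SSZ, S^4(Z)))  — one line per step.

  start: add(SZ, add(SSZ, S^4(Z)))
  step 1: S(add(Z, add(SSZ, S^4(Z))))
  step 2: S(add(SSZ, S^4(Z)))
  step 3: S(S(add(SZ, S^4(Z))))

Answer: after 3 steps: S(S(add(SZ, S^4(Z))))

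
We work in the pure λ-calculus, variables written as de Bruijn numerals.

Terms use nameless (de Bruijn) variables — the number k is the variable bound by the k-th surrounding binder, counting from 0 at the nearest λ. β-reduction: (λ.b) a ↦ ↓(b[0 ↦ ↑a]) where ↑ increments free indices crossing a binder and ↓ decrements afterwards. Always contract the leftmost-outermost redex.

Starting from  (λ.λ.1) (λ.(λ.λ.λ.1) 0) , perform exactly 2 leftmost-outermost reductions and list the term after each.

  start: (λ.λ.1) (λ.(λ.λ.λ.1) 0)
  [1] λ.λ.(λ.λ.λ.1) 0
  [2] λ.λ.λ.λ.1

Answer: after 2 steps: λ.λ.λ.λ.1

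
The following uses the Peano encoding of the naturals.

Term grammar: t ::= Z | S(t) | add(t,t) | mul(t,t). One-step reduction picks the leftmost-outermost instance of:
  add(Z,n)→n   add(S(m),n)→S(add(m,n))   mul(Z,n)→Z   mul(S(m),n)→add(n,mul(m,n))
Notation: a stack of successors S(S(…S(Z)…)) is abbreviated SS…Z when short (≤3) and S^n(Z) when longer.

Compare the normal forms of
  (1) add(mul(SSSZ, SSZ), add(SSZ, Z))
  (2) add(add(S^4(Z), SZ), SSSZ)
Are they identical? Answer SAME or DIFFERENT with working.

Answer: SAME — A ⇓ S^8(Z), B ⇓ S^8(Z)

Derivation:
Term A:
  start: add(mul(SSSZ, SSZ), add(SSZ, Z))
  [1] add(add(SSZ, mul(SSZ, SSZ)), add(SSZ, Z))
  [2] add(S(add(SZ, mul(SSZ, SSZ))), add(SSZ, Z))
  [3] S(add(add(SZ, mul(SSZ, SSZ)), add(SSZ, Z)))
  [4] S(add(S(add(Z, mul(SSZ, SSZ))), add(SSZ, Z)))
  [5] S(S(add(add(Z, mul(SSZ, SSZ)), add(SSZ, Z))))
  [6] S(S(add(mul(SSZ, SSZ), add(SSZ, Z))))
  [7] S(S(add(add(SSZ, mul(SZ, SSZ)), add(SSZ, Z))))
  [8] S(S(add(S(add(SZ, mul(SZ, SSZ))), add(SSZ, Z))))
  [9] S(S(S(add(add(SZ, mul(SZ, SSZ)), add(SSZ, Z)))))
  [10] S(S(S(add(S(add(Z, mul(SZ, SSZ))), add(SSZ, Z)))))
  [11] S(S(S(S(add(add(Z, mul(SZ, SSZ)), add(SSZ, Z))))))
  [12] S(S(S(S(add(mul(SZ, SSZ), add(SSZ, Z))))))
  [13] S(S(S(S(add(add(SSZ, mul(Z, SSZ)), add(SSZ, Z))))))
  [14] S(S(S(S(add(S(add(SZ, mul(Z, SSZ))), add(SSZ, Z))))))
  [15] S(S(S(S(S(add(add(SZ, mul(Z, SSZ)), add(SSZ, Z)))))))
  [16] S(S(S(S(S(add(S(add(Z, mul(Z, SSZ))), add(SSZ, Z)))))))
  [17] S(S(S(S(S(S(add(add(Z, mul(Z, SSZ)), add(SSZ, Z))))))))
  [18] S(S(S(S(S(S(add(mul(Z, SSZ), add(SSZ, Z))))))))
  [19] S(S(S(S(S(S(add(Z, add(SSZ, Z))))))))
  [20] S(S(S(S(S(S(add(SSZ, Z)))))))
  [21] S(S(S(S(S(S(S(add(SZ, Z))))))))
  [22] S(S(S(S(S(S(S(S(add(Z, Z)))))))))
  [23] S^8(Z)

Term B:
  start: add(add(S^4(Z), SZ), SSSZ)
  [1] add(S(add(SSSZ, SZ)), SSSZ)
  [2] S(add(add(SSSZ, SZ), SSSZ))
  [3] S(add(S(add(SSZ, SZ)), SSSZ))
  [4] S(S(add(add(SSZ, SZ), SSSZ)))
  [5] S(S(add(S(add(SZ, SZ)), SSSZ)))
  [6] S(S(S(add(add(SZ, SZ), SSSZ))))
  [7] S(S(S(add(S(add(Z, SZ)), SSSZ))))
  [8] S(S(S(S(add(add(Z, SZ), SSSZ)))))
  [9] S(S(S(S(add(SZ, SSSZ)))))
  [10] S(S(S(S(S(add(Z, SSSZ))))))
  [11] S^8(Z)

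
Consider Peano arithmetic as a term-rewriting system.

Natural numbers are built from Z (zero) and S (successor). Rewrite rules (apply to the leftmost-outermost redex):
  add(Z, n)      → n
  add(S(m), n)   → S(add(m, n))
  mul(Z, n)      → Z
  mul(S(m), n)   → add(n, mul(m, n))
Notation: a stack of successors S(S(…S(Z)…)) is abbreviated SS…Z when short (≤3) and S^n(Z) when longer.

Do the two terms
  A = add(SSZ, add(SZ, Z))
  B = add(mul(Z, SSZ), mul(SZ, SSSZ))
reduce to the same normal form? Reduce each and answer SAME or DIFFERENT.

Term A:
  start: add(SSZ, add(SZ, Z))
  step 1: S(add(SZ, add(SZ, Z)))
  step 2: S(S(add(Z, add(SZ, Z))))
  step 3: S(S(add(SZ, Z)))
  step 4: S(S(S(add(Z, Z))))
  step 5: SSSZ

Term B:
  start: add(mul(Z, SSZ), mul(SZ, SSSZ))
  step 1: add(Z, mul(SZ, SSSZ))
  step 2: mul(SZ, SSSZ)
  step 3: add(SSSZ, mul(Z, SSSZ))
  step 4: S(add(SSZ, mul(Z, SSSZ)))
  step 5: S(S(add(SZ, mul(Z, SSSZ))))
  step 6: S(S(S(add(Z, mul(Z, SSSZ)))))
  step 7: S(S(S(mul(Z, SSSZ))))
  step 8: SSSZ

Answer: SAME — A ⇓ SSSZ, B ⇓ SSSZ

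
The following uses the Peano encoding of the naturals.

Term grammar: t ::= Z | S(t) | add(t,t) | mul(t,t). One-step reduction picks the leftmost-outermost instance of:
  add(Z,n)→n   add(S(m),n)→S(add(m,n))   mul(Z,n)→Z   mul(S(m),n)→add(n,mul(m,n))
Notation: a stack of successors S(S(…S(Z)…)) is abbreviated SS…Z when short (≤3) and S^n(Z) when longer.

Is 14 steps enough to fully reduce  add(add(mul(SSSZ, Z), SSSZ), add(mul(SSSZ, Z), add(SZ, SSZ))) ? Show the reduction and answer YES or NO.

Answer: NO — after 14 steps the term is S(S(S(add(mul(SSZ, Z), add(SZ, SSZ))))), not yet normal

Reduction:
  start: add(add(mul(SSSZ, Z), SSSZ), add(mul(SSSZ, Z), add(SZ, SSZ)))
  [1] add(add(add(Z, mul(SSZ, Z)), SSSZ), add(mul(SSSZ, Z), add(SZ, SSZ)))
  [2] add(add(mul(SSZ, Z), SSSZ), add(mul(SSSZ, Z), add(SZ, SSZ)))
  [3] add(add(add(Z, mul(SZ, Z)), SSSZ), add(mul(SSSZ, Z), add(SZ, SSZ)))
  [4] add(add(mul(SZ, Z), SSSZ), add(mul(SSSZ, Z), add(SZ, SSZ)))
  [5] add(add(add(Z, mul(Z, Z)), SSSZ), add(mul(SSSZ, Z), add(SZ, SSZ)))
  [6] add(add(mul(Z, Z), SSSZ), add(mul(SSSZ, Z), add(SZ, SSZ)))
  [7] add(add(Z, SSSZ), add(mul(SSSZ, Z), add(SZ, SSZ)))
  [8] add(SSSZ, add(mul(SSSZ, Z), add(SZ, SSZ)))
  [9] S(add(SSZ, add(mul(SSSZ, Z), add(SZ, SSZ))))
  [10] S(S(add(SZ, add(mul(SSSZ, Z), add(SZ, SSZ)))))
  [11] S(S(S(add(Z, add(mul(SSSZ, Z), add(SZ, SSZ))))))
  [12] S(S(S(add(mul(SSSZ, Z), add(SZ, SSZ)))))
  [13] S(S(S(add(add(Z, mul(SSZ, Z)), add(SZ, SSZ)))))
  [14] S(S(S(add(mul(SSZ, Z), add(SZ, SSZ)))))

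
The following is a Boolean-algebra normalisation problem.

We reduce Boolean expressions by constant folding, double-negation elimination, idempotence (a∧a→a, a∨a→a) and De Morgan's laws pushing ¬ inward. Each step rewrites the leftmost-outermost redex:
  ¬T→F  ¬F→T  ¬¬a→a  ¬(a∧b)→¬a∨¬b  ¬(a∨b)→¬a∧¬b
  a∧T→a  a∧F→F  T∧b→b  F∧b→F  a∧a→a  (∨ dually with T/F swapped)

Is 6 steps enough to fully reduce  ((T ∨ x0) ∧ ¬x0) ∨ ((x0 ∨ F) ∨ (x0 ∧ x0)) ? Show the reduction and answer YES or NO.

Answer: YES — reaches normal form ¬x0 ∨ x0 in 5 ≤ 6 steps

Working:
  start: ((T ∨ x0) ∧ ¬x0) ∨ ((x0 ∨ F) ∨ (x0 ∧ x0))
  →1  (T ∧ ¬x0) ∨ ((x0 ∨ F) ∨ (x0 ∧ x0))
  →2  ¬x0 ∨ ((x0 ∨ F) ∨ (x0 ∧ x0))
  →3  ¬x0 ∨ (x0 ∨ (x0 ∧ x0))
  →4  ¬x0 ∨ (x0 ∨ x0)
  →5  ¬x0 ∨ x0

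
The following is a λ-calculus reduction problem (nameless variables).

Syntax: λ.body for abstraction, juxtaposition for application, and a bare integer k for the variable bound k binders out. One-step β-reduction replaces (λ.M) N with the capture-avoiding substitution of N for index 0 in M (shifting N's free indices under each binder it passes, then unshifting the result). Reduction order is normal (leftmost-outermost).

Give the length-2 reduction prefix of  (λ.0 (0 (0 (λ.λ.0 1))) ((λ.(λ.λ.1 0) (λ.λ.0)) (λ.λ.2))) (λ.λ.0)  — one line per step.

Answer: after 2 steps: (λ.0) ((λ.(λ.λ.1 0) (λ.λ.0)) (λ.λ.λ.λ.0))

Derivation:
  start: (λ.0 (0 (0 (λ.λ.0 1))) ((λ.(λ.λ.1 0) (λ.λ.0)) (λ.λ.2))) (λ.λ.0)
  [1] (λ.λ.0) ((λ.λ.0) ((λ.λ.0) (λ.λ.0 1))) ((λ.(λ.λ.1 0) (λ.λ.0)) (λ.λ.λ.λ.0))
  [2] (λ.0) ((λ.(λ.λ.1 0) (λ.λ.0)) (λ.λ.λ.λ.0))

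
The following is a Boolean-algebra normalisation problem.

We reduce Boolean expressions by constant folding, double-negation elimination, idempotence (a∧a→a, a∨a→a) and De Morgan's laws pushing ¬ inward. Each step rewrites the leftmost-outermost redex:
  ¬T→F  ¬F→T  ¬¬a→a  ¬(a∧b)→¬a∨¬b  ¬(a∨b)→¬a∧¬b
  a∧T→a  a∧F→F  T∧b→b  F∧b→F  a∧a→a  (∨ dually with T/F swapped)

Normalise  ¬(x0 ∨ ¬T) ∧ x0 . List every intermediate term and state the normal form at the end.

Answer: normal form = ¬x0 ∧ x0  (in 3 steps)

Reduction:
  start: ¬(x0 ∨ ¬T) ∧ x0
  →1  (¬x0 ∧ ¬¬T) ∧ x0
  →2  (¬x0 ∧ T) ∧ x0
  →3  ¬x0 ∧ x0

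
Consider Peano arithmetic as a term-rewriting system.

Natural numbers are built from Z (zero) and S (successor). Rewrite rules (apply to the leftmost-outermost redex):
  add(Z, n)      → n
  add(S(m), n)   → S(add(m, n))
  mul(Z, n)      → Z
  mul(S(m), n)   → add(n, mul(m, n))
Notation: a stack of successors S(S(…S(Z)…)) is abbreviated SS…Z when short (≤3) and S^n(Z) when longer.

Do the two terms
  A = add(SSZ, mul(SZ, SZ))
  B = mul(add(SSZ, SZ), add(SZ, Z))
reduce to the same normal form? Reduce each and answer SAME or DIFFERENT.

Answer: SAME — A ⇓ SSSZ, B ⇓ SSSZ

Reduction:
Term A:
  start: add(SSZ, mul(SZ, SZ))
  [1] S(add(SZ, mul(SZ, SZ)))
  [2] S(S(add(Z, mul(SZ, SZ))))
  [3] S(S(mul(SZ, SZ)))
  [4] S(S(add(SZ, mul(Z, SZ))))
  [5] S(S(S(add(Z, mul(Z, SZ)))))
  [6] S(S(S(mul(Z, SZ))))
  [7] SSSZ

Term B:
  start: mul(add(SSZ, SZ), add(SZ, Z))
  [1] mul(S(add(SZ, SZ)), add(SZ, Z))
  [2] add(add(SZ, Z), mul(add(SZ, SZ), add(SZ, Z)))
  [3] add(S(add(Z, Z)), mul(add(SZ, SZ), add(SZ, Z)))
  [4] S(add(add(Z, Z), mul(add(SZ, SZ), add(SZ, Z))))
  [5] S(add(Z, mul(add(SZ, SZ), add(SZ, Z))))
  [6] S(mul(add(SZ, SZ), add(SZ, Z)))
  [7] S(mul(S(add(Z, SZ)), add(SZ, Z)))
  [8] S(add(add(SZ, Z), mul(add(Z, SZ), add(SZ, Z))))
  [9] S(add(S(add(Z, Z)), mul(add(Z, SZ), add(SZ, Z))))
  [10] S(S(add(add(Z, Z), mul(add(Z, SZ), add(SZ, Z)))))
  [11] S(S(add(Z, mul(add(Z, SZ), add(SZ, Z)))))
  [12] S(S(mul(add(Z, SZ), add(SZ, Z))))
  [13] S(S(mul(SZ, add(SZ, Z))))
  [14] S(S(add(add(SZ, Z), mul(Z, add(SZ, Z)))))
  [15] S(S(add(S(add(Z, Z)), mul(Z, add(SZ, Z)))))
  [16] S(S(S(add(add(Z, Z), mul(Z, add(SZ, Z))))))
  [17] S(S(S(add(Z, mul(Z, add(SZ, Z))))))
  [18] S(S(S(mul(Z, add(SZ, Z)))))
  [19] SSSZ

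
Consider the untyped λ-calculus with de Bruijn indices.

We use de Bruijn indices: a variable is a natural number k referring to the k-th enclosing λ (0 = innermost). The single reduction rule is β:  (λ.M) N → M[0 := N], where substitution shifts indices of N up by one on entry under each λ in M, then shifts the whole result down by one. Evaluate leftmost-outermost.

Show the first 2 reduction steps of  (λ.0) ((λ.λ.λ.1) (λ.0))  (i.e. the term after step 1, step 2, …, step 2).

  start: (λ.0) ((λ.λ.λ.1) (λ.0))
  step 1: (λ.λ.λ.1) (λ.0)
  step 2: λ.λ.1

Answer: after 2 steps: λ.λ.1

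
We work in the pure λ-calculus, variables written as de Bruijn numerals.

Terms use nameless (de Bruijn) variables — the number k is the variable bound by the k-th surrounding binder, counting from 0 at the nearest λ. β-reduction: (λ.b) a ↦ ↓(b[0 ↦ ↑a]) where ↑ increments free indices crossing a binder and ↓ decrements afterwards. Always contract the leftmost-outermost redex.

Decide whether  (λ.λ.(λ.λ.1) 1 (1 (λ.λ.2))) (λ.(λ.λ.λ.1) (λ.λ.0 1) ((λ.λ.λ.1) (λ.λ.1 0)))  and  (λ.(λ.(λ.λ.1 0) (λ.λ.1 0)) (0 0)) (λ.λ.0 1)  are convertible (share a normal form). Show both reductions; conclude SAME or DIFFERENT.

Term A:
  start: (λ.λ.(λ.λ.1) 1 (1 (λ.λ.2))) (λ.(λ.λ.λ.1) (λ.λ.0 1) ((λ.λ.λ.1) (λ.λ.1 0)))
  [1] λ.(λ.λ.1) (λ.(λ.λ.λ.1) (λ.λ.0 1) ((λ.λ.λ.1) (λ.λ.1 0))) ((λ.(λ.λ.λ.1) (λ.λ.0 1) ((λ.λ.λ.1) (λ.λ.1 0))) (λ.λ.2))
  [2] λ.(λ.λ.(λ.λ.λ.1) (λ.λ.0 1) ((λ.λ.λ.1) (λ.λ.1 0))) ((λ.(λ.λ.λ.1) (λ.λ.0 1) ((λ.λ.λ.1) (λ.λ.1 0))) (λ.λ.2))
  [3] λ.λ.(λ.λ.λ.1) (λ.λ.0 1) ((λ.λ.λ.1) (λ.λ.1 0))
  [4] λ.λ.(λ.λ.1) ((λ.λ.λ.1) (λ.λ.1 0))
  [5] λ.λ.λ.(λ.λ.λ.1) (λ.λ.1 0)
  [6] λ.λ.λ.λ.λ.1

Term B:
  start: (λ.(λ.(λ.λ.1 0) (λ.λ.1 0)) (0 0)) (λ.λ.0 1)
  [1] (λ.(λ.λ.1 0) (λ.λ.1 0)) ((λ.λ.0 1) (λ.λ.0 1))
  [2] (λ.λ.1 0) (λ.λ.1 0)
  [3] λ.(λ.λ.1 0) 0
  [4] λ.λ.1 0

Answer: DIFFERENT — A ⇓ λ.λ.λ.λ.λ.1, B ⇓ λ.λ.1 0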